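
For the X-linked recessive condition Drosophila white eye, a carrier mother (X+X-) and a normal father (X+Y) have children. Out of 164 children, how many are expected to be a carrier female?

Cross: X+X- × X+Y
Offspring: 1 X+X+, 1 X+Y, 1 X+X-, 1 X-Y
Probability of a carrier female: 1/4
Expected count = 1/4 × 164 = 41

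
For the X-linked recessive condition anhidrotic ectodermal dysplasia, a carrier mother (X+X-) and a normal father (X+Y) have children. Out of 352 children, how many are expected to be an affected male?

Cross: X+X- × X+Y
Offspring: 1 X+X+, 1 X+Y, 1 X+X-, 1 X-Y
Probability of an affected male: 1/4
Expected count = 1/4 × 352 = 88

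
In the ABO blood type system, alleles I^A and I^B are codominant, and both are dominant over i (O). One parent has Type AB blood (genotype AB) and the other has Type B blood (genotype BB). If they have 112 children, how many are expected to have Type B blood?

Cross: AB × BB
Possible offspring genotypes: 2 AB, 2 BB
Blood type counts: 2 Type AB, 2 Type B
Probability of Type B: 2/4 = 1/2
Expected count = 1/2 × 112 = 56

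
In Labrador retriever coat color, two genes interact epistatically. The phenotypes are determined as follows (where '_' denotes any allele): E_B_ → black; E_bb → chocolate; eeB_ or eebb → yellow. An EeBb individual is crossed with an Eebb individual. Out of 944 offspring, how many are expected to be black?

Cross: EeBb × Eebb — consider each gene separately:
E gene: Ee × Ee → 1 EE, 2 Ee, 1 ee → 3 E_ : 1 ee (out of 4)
B gene: Bb × bb → 2 Bb, 2 bb → 2 B_ : 2 bb (out of 4)
Genotype classes (out of 4 × 4 = 16): E_B_ = 3×2 = 6; E_bb = 3×2 = 6; eeB_ = 1×2 = 2; eebb = 1×2 = 2
Apply the phenotype rules: E_B_ (6) → black; E_bb (6) → chocolate; eeB_ (2) + eebb (2) → yellow
Phenotype counts (out of 16): 6 black, 6 chocolate, 4 yellow
black: 6 out of 16 → fraction 3/8
Expected count = 3/8 × 944 = 354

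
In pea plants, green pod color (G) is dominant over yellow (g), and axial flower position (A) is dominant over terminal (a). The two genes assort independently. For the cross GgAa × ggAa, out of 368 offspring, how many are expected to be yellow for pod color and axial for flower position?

Dihybrid cross GgAa × ggAa — consider each gene separately:
pod color: Gg × gg → 2 Gg, 2 gg → 2 G_ : 2 gg (out of 4)
flower position: Aa × Aa → 1 AA, 2 Aa, 1 aa → 3 A_ : 1 aa (out of 4)
Looking for: yellow (gg) and axial (A_)
P(yellow) = 2/4, P(axial) = 3/4
P(both) = 2/4 × 3/4 = 6/16 = 3/8
Expected count = 3/8 × 368 = 138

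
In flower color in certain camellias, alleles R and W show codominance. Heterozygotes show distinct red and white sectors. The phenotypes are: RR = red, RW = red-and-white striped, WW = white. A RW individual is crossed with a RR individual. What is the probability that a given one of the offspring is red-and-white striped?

Punnett square for RW × RR:
Offspring genotypes: 2 RR, 2 RW
Phenotype counts: 2 red, 2 red-and-white striped
red-and-white striped: 2 out of 4
Probability: 2/4 = 1/2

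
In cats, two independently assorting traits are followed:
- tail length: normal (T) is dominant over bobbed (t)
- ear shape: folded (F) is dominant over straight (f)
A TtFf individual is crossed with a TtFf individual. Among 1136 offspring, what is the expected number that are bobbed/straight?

Dihybrid cross TtFf × TtFf — consider each gene separately:
tail length: Tt × Tt → 1 TT, 2 Tt, 1 tt → 3 T_ : 1 tt (out of 4)
ear shape: Ff × Ff → 1 FF, 2 Ff, 1 ff → 3 F_ : 1 ff (out of 4)
Combine (counts out of 4 × 4 = 16): normal/folded (T_F_) = 3×3 = 9; normal/straight (T_ff) = 3×1 = 3; bobbed/folded (ttF_) = 1×3 = 3; bobbed/straight (ttff) = 1×1 = 1
Phenotype counts (out of 16): 9 normal/folded, 3 normal/straight, 3 bobbed/folded, 1 bobbed/straight
bobbed/straight: 1 out of 16 → fraction 1/16
Expected count = 1/16 × 1136 = 71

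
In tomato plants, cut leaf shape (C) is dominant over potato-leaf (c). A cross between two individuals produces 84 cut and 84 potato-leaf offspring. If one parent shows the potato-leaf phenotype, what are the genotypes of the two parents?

Observed offspring: 84 cut, 84 potato-leaf
The observed ratio simplifies to 1:1. One parent shows potato-leaf, so its genotype must be cc. A 1:1 offspring split requires the other parent to be heterozygous (Cc).
Parent genotypes: cc × Cc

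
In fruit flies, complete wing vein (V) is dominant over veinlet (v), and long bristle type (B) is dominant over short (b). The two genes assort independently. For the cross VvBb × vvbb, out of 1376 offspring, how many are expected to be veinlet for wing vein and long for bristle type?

Dihybrid cross VvBb × vvbb — consider each gene separately:
wing vein: Vv × vv → 2 Vv, 2 vv → 2 V_ : 2 vv (out of 4)
bristle type: Bb × bb → 2 Bb, 2 bb → 2 B_ : 2 bb (out of 4)
Looking for: veinlet (vv) and long (B_)
P(veinlet) = 2/4, P(long) = 2/4
P(both) = 2/4 × 2/4 = 4/16 = 1/4
Expected count = 1/4 × 1376 = 344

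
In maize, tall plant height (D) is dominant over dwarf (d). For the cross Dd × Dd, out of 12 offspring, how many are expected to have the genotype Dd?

Punnett square for Dd × Dd:
Offspring genotypes: 1 DD, 2 Dd, 1 dd
Total offspring: 4
Count with target: 2
Probability: 2/4 = 1/2
Expected count = 1/2 × 12 = 6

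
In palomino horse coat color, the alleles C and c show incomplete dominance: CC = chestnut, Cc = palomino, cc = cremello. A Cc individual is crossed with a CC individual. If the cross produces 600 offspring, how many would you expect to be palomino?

Punnett square for Cc × CC:
Offspring genotypes: 2 CC, 2 Cc
Phenotype counts: 2 chestnut, 2 palomino
palomino: 2 out of 4 → fraction 1/2
Expected count = 1/2 × 600 = 300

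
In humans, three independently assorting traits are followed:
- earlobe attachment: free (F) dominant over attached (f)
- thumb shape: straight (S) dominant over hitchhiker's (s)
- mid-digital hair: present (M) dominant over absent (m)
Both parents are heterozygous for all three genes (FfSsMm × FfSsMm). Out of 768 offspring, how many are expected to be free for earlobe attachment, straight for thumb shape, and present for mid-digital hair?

Trihybrid cross: FfSsMm × FfSsMm
Each trait segregates independently with a 3:1 phenotypic ratio, so each gene contributes 3/4 (dominant) or 1/4 (recessive).
Target: free (earlobe attachment), straight (thumb shape), present (mid-digital hair)
Probability = product of independent per-trait probabilities
= 3/4 × 3/4 × 3/4 = 27/64
Expected count = 27/64 × 768 = 324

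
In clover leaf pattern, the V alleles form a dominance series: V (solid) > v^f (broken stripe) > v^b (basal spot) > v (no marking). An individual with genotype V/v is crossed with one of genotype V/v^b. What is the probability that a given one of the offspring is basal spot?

Cross: V/v × V/v^b
Allele dominance: V > v^f > v^b > v
Offspring genotypes: 1 V/V, 1 V/v^b, 1 V/v, 1 v^b/v
Phenotype counts: 3 solid, 1 basal spot
basal spot: 1 out of 4
Probability: 1/4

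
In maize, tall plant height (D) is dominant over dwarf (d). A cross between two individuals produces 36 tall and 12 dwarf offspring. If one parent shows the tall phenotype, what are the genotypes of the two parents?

Observed offspring: 36 tall, 12 dwarf
The observed ratio simplifies to 3:1. Dwarf (dd) offspring appear, so each parent must contribute one d allele. The parent stated to show tall carries D, so it is Dd. The other parent is then either Dd or dd: Dd × dd would give a 1:1 split, whereas Dd × Dd gives 3:1 — matching the data. So both parents are heterozygous (Dd × Dd).
Parent genotypes: Dd × Dd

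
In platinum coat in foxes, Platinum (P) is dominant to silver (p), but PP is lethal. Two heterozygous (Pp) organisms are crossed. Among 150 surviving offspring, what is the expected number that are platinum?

Cross: Pp × Pp
Punnett square offspring (before lethality): 1 PP, 2 Pp, 1 pp
The PP genotype is lethal (embryos die); surviving offspring: 2 Pp, 1 pp
platinum: 2 out of 3 → fraction 2/3
Expected count = 2/3 × 150 = 100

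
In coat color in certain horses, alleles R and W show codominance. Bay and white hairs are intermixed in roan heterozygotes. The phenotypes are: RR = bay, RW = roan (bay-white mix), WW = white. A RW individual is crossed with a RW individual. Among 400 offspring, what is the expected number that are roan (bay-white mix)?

Punnett square for RW × RW:
Offspring genotypes: 1 RR, 2 RW, 1 WW
Phenotype counts: 1 bay, 2 roan (bay-white mix), 1 white
roan (bay-white mix): 2 out of 4 → fraction 1/2
Expected count = 1/2 × 400 = 200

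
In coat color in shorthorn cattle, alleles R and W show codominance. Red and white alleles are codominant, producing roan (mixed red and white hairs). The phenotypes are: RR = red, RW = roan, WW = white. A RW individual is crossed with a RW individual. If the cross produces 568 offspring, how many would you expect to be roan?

Punnett square for RW × RW:
Offspring genotypes: 1 RR, 2 RW, 1 WW
Phenotype counts: 1 red, 2 roan, 1 white
roan: 2 out of 4 → fraction 1/2
Expected count = 1/2 × 568 = 284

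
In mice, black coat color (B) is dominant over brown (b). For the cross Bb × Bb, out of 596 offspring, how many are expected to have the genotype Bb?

Punnett square for Bb × Bb:
Offspring genotypes: 1 BB, 2 Bb, 1 bb
Total offspring: 4
Count with target: 2
Probability: 2/4 = 1/2
Expected count = 1/2 × 596 = 298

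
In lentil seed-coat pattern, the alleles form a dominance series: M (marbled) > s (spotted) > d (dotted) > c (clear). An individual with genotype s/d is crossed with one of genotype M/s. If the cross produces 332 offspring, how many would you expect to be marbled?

Cross: s/d × M/s
Allele dominance: M > s > d > c
Offspring genotypes: 1 M/s, 1 s/s, 1 M/d, 1 s/d
Phenotype counts: 2 marbled, 2 spotted
marbled: 2 out of 4 → fraction 1/2
Expected count = 1/2 × 332 = 166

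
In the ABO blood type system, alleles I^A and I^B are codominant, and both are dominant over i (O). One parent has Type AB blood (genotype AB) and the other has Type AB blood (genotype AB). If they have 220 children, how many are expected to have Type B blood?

Cross: AB × AB
Possible offspring genotypes: 1 AA, 2 AB, 1 BB
Blood type counts: 1 Type A, 2 Type AB, 1 Type B
Probability of Type B: 1/4
Expected count = 1/4 × 220 = 55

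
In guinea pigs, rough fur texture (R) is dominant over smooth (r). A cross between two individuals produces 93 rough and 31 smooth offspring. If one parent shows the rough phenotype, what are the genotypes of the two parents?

Observed offspring: 93 rough, 31 smooth
The observed ratio simplifies to 3:1. Smooth (rr) offspring appear, so each parent must contribute one r allele. The parent stated to show rough carries R, so it is Rr. The other parent is then either Rr or rr: Rr × rr would give a 1:1 split, whereas Rr × Rr gives 3:1 — matching the data. So both parents are heterozygous (Rr × Rr).
Parent genotypes: Rr × Rr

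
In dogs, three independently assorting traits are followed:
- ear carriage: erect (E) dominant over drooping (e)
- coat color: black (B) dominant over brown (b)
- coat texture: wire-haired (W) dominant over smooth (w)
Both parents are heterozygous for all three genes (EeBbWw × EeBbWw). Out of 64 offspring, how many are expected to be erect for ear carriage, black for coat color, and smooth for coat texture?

Trihybrid cross: EeBbWw × EeBbWw
Each trait segregates independently with a 3:1 phenotypic ratio, so each gene contributes 3/4 (dominant) or 1/4 (recessive).
Target: erect (ear carriage), black (coat color), smooth (coat texture)
Probability = product of independent per-trait probabilities
= 3/4 × 3/4 × 1/4 = 9/64
Expected count = 9/64 × 64 = 9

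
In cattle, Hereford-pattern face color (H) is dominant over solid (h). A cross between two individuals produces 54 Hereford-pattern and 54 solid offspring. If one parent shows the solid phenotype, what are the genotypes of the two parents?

Observed offspring: 54 Hereford-pattern, 54 solid
The observed ratio simplifies to 1:1. One parent shows solid, so its genotype must be hh. A 1:1 offspring split requires the other parent to be heterozygous (Hh).
Parent genotypes: hh × Hh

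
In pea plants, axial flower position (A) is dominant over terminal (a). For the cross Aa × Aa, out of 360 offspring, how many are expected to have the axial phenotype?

Punnett square for Aa × Aa:
Offspring genotypes: 1 AA, 2 Aa, 1 aa
Total offspring: 4
Count with target: 3
Probability: 3/4
Expected count = 3/4 × 360 = 270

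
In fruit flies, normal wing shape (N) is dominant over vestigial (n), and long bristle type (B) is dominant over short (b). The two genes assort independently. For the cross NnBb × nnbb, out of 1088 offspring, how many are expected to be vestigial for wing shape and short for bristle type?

Dihybrid cross NnBb × nnbb — consider each gene separately:
wing shape: Nn × nn → 2 Nn, 2 nn → 2 N_ : 2 nn (out of 4)
bristle type: Bb × bb → 2 Bb, 2 bb → 2 B_ : 2 bb (out of 4)
Looking for: vestigial (nn) and short (bb)
P(vestigial) = 2/4, P(short) = 2/4
P(both) = 2/4 × 2/4 = 4/16 = 1/4
Expected count = 1/4 × 1088 = 272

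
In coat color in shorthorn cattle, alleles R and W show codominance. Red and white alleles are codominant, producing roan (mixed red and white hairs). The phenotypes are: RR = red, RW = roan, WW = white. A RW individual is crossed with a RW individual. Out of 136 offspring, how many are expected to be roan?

Punnett square for RW × RW:
Offspring genotypes: 1 RR, 2 RW, 1 WW
Phenotype counts: 1 red, 2 roan, 1 white
roan: 2 out of 4 → fraction 1/2
Expected count = 1/2 × 136 = 68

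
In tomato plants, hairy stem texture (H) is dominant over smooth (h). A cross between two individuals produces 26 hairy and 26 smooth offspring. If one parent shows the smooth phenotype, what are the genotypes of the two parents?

Observed offspring: 26 hairy, 26 smooth
The observed ratio simplifies to 1:1. One parent shows smooth, so its genotype must be hh. A 1:1 offspring split requires the other parent to be heterozygous (Hh).
Parent genotypes: hh × Hh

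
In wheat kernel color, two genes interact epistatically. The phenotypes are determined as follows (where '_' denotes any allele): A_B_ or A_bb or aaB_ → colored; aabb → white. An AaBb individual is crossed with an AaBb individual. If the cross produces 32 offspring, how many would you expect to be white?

Cross: AaBb × AaBb — consider each gene separately:
A gene: Aa × Aa → 1 AA, 2 Aa, 1 aa → 3 A_ : 1 aa (out of 4)
B gene: Bb × Bb → 1 BB, 2 Bb, 1 bb → 3 B_ : 1 bb (out of 4)
Genotype classes (out of 4 × 4 = 16): A_B_ = 3×3 = 9; A_bb = 3×1 = 3; aaB_ = 1×3 = 3; aabb = 1×1 = 1
Apply the phenotype rules: A_B_ (9) + A_bb (3) + aaB_ (3) → colored; aabb (1) → white
Phenotype counts (out of 16): 15 colored, 1 white
white: 1 out of 16 → fraction 1/16
Expected count = 1/16 × 32 = 2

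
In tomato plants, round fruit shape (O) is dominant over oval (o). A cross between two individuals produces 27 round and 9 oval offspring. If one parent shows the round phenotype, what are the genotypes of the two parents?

Observed offspring: 27 round, 9 oval
The observed ratio simplifies to 3:1. Oval (oo) offspring appear, so each parent must contribute one o allele. The parent stated to show round carries O, so it is Oo. The other parent is then either Oo or oo: Oo × oo would give a 1:1 split, whereas Oo × Oo gives 3:1 — matching the data. So both parents are heterozygous (Oo × Oo).
Parent genotypes: Oo × Oo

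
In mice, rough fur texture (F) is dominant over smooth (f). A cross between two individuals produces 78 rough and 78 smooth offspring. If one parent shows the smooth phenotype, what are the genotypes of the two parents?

Observed offspring: 78 rough, 78 smooth
The observed ratio simplifies to 1:1. One parent shows smooth, so its genotype must be ff. A 1:1 offspring split requires the other parent to be heterozygous (Ff).
Parent genotypes: ff × Ff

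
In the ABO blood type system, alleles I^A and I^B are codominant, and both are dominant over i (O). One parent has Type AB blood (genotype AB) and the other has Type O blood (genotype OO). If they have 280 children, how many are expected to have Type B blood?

Cross: AB × OO
Possible offspring genotypes: 2 AO, 2 BO
Blood type counts: 2 Type A, 2 Type B
Probability of Type B: 2/4 = 1/2
Expected count = 1/2 × 280 = 140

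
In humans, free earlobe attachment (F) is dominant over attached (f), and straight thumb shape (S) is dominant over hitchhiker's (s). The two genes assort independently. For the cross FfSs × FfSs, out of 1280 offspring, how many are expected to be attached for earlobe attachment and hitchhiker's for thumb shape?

Dihybrid cross FfSs × FfSs — consider each gene separately:
earlobe attachment: Ff × Ff → 1 FF, 2 Ff, 1 ff → 3 F_ : 1 ff (out of 4)
thumb shape: Ss × Ss → 1 SS, 2 Ss, 1 ss → 3 S_ : 1 ss (out of 4)
Looking for: attached (ff) and hitchhiker's (ss)
P(attached) = 1/4, P(hitchhiker's) = 1/4
P(both) = 1/4 × 1/4 = 1/16
Expected count = 1/16 × 1280 = 80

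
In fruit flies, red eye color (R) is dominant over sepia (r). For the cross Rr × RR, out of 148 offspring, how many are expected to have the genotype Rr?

Punnett square for Rr × RR:
Offspring genotypes: 2 RR, 2 Rr
Total offspring: 4
Count with target: 2
Probability: 2/4 = 1/2
Expected count = 1/2 × 148 = 74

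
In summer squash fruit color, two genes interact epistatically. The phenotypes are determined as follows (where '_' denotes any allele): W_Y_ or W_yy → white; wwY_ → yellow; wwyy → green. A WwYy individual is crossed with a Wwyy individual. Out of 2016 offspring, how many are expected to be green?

Cross: WwYy × Wwyy — consider each gene separately:
W gene: Ww × Ww → 1 WW, 2 Ww, 1 ww → 3 W_ : 1 ww (out of 4)
Y gene: Yy × yy → 2 Yy, 2 yy → 2 Y_ : 2 yy (out of 4)
Genotype classes (out of 4 × 4 = 16): W_Y_ = 3×2 = 6; W_yy = 3×2 = 6; wwY_ = 1×2 = 2; wwyy = 1×2 = 2
Apply the phenotype rules: W_Y_ (6) + W_yy (6) → white; wwY_ (2) → yellow; wwyy (2) → green
Phenotype counts (out of 16): 12 white, 2 yellow, 2 green
green: 2 out of 16 → fraction 1/8
Expected count = 1/8 × 2016 = 252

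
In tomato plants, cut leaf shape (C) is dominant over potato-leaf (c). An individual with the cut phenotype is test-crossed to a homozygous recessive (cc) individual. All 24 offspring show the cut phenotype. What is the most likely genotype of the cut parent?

Test cross: ? × cc
All offspring are cut.
If the unknown parent were heterozygous (Cc), about half of 24 offspring would be potato-leaf; none are. The unknown parent is most likely homozygous dominant (CC).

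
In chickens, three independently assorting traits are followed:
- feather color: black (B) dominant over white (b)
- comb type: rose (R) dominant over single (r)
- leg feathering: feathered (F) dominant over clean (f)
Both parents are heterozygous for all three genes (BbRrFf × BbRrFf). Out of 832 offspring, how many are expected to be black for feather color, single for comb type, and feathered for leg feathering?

Trihybrid cross: BbRrFf × BbRrFf
Each trait segregates independently with a 3:1 phenotypic ratio, so each gene contributes 3/4 (dominant) or 1/4 (recessive).
Target: black (feather color), single (comb type), feathered (leg feathering)
Probability = product of independent per-trait probabilities
= 3/4 × 1/4 × 3/4 = 9/64
Expected count = 9/64 × 832 = 117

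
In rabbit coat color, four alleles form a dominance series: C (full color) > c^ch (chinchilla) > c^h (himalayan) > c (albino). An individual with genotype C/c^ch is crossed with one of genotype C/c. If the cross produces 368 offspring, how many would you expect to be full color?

Cross: C/c^ch × C/c
Allele dominance: C > c^ch > c^h > c
Offspring genotypes: 1 C/C, 1 C/c, 1 C/c^ch, 1 c^ch/c
Phenotype counts: 3 full color, 1 chinchilla
full color: 3 out of 4 → fraction 3/4
Expected count = 3/4 × 368 = 276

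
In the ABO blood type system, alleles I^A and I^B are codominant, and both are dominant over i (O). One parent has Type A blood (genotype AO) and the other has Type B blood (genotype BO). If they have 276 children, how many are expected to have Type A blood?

Cross: AO × BO
Possible offspring genotypes: 1 AB, 1 AO, 1 BO, 1 OO
Blood type counts: 1 Type AB, 1 Type A, 1 Type B, 1 Type O
Probability of Type A: 1/4
Expected count = 1/4 × 276 = 69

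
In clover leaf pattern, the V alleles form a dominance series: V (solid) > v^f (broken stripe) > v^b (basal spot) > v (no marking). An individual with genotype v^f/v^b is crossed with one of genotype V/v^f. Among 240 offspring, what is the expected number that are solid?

Cross: v^f/v^b × V/v^f
Allele dominance: V > v^f > v^b > v
Offspring genotypes: 1 V/v^f, 1 v^f/v^f, 1 V/v^b, 1 v^f/v^b
Phenotype counts: 2 solid, 2 broken stripe
solid: 2 out of 4 → fraction 1/2
Expected count = 1/2 × 240 = 120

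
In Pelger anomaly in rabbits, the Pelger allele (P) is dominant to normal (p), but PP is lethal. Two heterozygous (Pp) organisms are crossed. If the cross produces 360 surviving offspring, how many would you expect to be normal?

Cross: Pp × Pp
Punnett square offspring (before lethality): 1 PP, 2 Pp, 1 pp
The PP genotype is lethal (embryos die); surviving offspring: 2 Pp, 1 pp
normal: 1 out of 3 → fraction 1/3
Expected count = 1/3 × 360 = 120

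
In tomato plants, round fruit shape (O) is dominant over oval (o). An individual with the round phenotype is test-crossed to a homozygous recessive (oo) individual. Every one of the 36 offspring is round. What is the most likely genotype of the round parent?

Test cross: ? × oo
All offspring are round.
If the unknown parent were heterozygous (Oo), about half of 36 offspring would be oval; none are. The unknown parent is most likely homozygous dominant (OO).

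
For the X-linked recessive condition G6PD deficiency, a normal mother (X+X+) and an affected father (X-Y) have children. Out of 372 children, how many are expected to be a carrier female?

Cross: X+X+ × X-Y
Offspring: 2 X+X-, 2 X+Y
Probability of a carrier female: 2/4 = 1/2
Expected count = 1/2 × 372 = 186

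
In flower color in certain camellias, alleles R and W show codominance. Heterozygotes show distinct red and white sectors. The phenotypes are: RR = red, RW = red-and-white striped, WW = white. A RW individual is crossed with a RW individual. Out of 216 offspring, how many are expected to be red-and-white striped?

Punnett square for RW × RW:
Offspring genotypes: 1 RR, 2 RW, 1 WW
Phenotype counts: 1 red, 2 red-and-white striped, 1 white
red-and-white striped: 2 out of 4 → fraction 1/2
Expected count = 1/2 × 216 = 108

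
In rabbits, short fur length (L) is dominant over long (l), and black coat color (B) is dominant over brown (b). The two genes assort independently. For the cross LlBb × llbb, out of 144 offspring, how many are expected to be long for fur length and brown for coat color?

Dihybrid cross LlBb × llbb — consider each gene separately:
fur length: Ll × ll → 2 Ll, 2 ll → 2 L_ : 2 ll (out of 4)
coat color: Bb × bb → 2 Bb, 2 bb → 2 B_ : 2 bb (out of 4)
Looking for: long (ll) and brown (bb)
P(long) = 2/4, P(brown) = 2/4
P(both) = 2/4 × 2/4 = 4/16 = 1/4
Expected count = 1/4 × 144 = 36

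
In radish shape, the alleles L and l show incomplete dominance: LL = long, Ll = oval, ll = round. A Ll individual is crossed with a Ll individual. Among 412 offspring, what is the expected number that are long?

Punnett square for Ll × Ll:
Offspring genotypes: 1 LL, 2 Ll, 1 ll
Phenotype counts: 1 long, 2 oval, 1 round
long: 1 out of 4 → fraction 1/4
Expected count = 1/4 × 412 = 103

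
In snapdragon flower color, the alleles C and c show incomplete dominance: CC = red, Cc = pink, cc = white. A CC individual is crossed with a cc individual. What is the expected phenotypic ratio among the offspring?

Punnett square for CC × cc:
Offspring genotypes: 4 Cc
Phenotype counts: 4 pink
Ratio: all pink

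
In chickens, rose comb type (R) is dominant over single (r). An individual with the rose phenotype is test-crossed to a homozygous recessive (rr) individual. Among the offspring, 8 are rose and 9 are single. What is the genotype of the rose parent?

Test cross: ? × rr
Offspring: 8 rose, 9 single — approximately 1:1.
A 1:1 ratio in a test cross indicates the unknown parent is heterozygous (Rr).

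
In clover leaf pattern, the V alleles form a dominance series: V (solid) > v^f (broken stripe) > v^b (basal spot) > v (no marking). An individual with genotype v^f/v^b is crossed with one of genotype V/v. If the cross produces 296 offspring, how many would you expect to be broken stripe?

Cross: v^f/v^b × V/v
Allele dominance: V > v^f > v^b > v
Offspring genotypes: 1 V/v^f, 1 v^f/v, 1 V/v^b, 1 v^b/v
Phenotype counts: 2 solid, 1 broken stripe, 1 basal spot
broken stripe: 1 out of 4 → fraction 1/4
Expected count = 1/4 × 296 = 74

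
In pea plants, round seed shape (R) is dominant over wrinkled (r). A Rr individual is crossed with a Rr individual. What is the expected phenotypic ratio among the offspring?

Punnett square for Rr × Rr:
Offspring genotypes: 1 RR, 2 Rr, 1 rr
round: 3, wrinkled: 1
Ratio: 3:1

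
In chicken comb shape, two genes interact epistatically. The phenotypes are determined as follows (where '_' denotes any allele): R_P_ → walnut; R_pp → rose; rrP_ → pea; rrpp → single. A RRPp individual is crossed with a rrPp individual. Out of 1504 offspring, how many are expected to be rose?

Cross: RRPp × rrPp — consider each gene separately:
R gene: RR × rr → 4 Rr → 4 R_ (out of 4)
P gene: Pp × Pp → 1 PP, 2 Pp, 1 pp → 3 P_ : 1 pp (out of 4)
Genotype classes (out of 4 × 4 = 16): R_P_ = 4×3 = 12; R_pp = 4×1 = 4
Apply the phenotype rules: R_P_ (12) → walnut; R_pp (4) → rose
Phenotype counts (out of 16): 12 walnut, 4 rose
rose: 4 out of 16 → fraction 1/4
Expected count = 1/4 × 1504 = 376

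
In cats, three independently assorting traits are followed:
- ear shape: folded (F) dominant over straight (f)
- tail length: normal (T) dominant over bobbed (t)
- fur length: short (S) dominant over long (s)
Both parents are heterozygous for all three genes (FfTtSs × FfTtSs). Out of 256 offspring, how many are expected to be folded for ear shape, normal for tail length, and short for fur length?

Trihybrid cross: FfTtSs × FfTtSs
Each trait segregates independently with a 3:1 phenotypic ratio, so each gene contributes 3/4 (dominant) or 1/4 (recessive).
Target: folded (ear shape), normal (tail length), short (fur length)
Probability = product of independent per-trait probabilities
= 3/4 × 3/4 × 3/4 = 27/64
Expected count = 27/64 × 256 = 108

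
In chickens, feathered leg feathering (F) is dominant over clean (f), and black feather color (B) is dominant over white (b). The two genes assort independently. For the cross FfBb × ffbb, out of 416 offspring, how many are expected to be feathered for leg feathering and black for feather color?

Dihybrid cross FfBb × ffbb — consider each gene separately:
leg feathering: Ff × ff → 2 Ff, 2 ff → 2 F_ : 2 ff (out of 4)
feather color: Bb × bb → 2 Bb, 2 bb → 2 B_ : 2 bb (out of 4)
Looking for: feathered (F_) and black (B_)
P(feathered) = 2/4, P(black) = 2/4
P(both) = 2/4 × 2/4 = 4/16 = 1/4
Expected count = 1/4 × 416 = 104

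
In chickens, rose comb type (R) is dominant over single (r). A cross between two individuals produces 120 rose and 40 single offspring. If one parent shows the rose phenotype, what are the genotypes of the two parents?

Observed offspring: 120 rose, 40 single
The observed ratio simplifies to 3:1. Single (rr) offspring appear, so each parent must contribute one r allele. The parent stated to show rose carries R, so it is Rr. The other parent is then either Rr or rr: Rr × rr would give a 1:1 split, whereas Rr × Rr gives 3:1 — matching the data. So both parents are heterozygous (Rr × Rr).
Parent genotypes: Rr × Rr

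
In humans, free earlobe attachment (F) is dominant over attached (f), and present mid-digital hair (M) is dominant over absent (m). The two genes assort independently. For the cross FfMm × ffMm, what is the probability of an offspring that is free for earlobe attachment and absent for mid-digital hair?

Dihybrid cross FfMm × ffMm — consider each gene separately:
earlobe attachment: Ff × ff → 2 Ff, 2 ff → 2 F_ : 2 ff (out of 4)
mid-digital hair: Mm × Mm → 1 MM, 2 Mm, 1 mm → 3 M_ : 1 mm (out of 4)
Looking for: free (F_) and absent (mm)
P(free) = 2/4, P(absent) = 1/4
P(both) = 2/4 × 1/4 = 2/16 = 1/8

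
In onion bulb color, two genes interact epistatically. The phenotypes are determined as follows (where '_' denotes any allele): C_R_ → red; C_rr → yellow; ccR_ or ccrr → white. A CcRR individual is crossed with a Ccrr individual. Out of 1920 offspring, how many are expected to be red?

Cross: CcRR × Ccrr — consider each gene separately:
C gene: Cc × Cc → 1 CC, 2 Cc, 1 cc → 3 C_ : 1 cc (out of 4)
R gene: RR × rr → 4 Rr → 4 R_ (out of 4)
Genotype classes (out of 4 × 4 = 16): C_R_ = 3×4 = 12; ccR_ = 1×4 = 4
Apply the phenotype rules: C_R_ (12) → red; ccR_ (4) → white
Phenotype counts (out of 16): 12 red, 4 white
red: 12 out of 16 → fraction 3/4
Expected count = 3/4 × 1920 = 1440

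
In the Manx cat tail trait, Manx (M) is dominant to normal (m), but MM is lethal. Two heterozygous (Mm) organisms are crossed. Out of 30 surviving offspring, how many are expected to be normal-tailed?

Cross: Mm × Mm
Punnett square offspring (before lethality): 1 MM, 2 Mm, 1 mm
The MM genotype is lethal (embryos die); surviving offspring: 2 Mm, 1 mm
normal-tailed: 1 out of 3 → fraction 1/3
Expected count = 1/3 × 30 = 10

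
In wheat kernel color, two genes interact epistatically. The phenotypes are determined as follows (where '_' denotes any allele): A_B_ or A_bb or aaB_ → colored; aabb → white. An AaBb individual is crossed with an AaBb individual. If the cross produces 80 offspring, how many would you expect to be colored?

Cross: AaBb × AaBb — consider each gene separately:
A gene: Aa × Aa → 1 AA, 2 Aa, 1 aa → 3 A_ : 1 aa (out of 4)
B gene: Bb × Bb → 1 BB, 2 Bb, 1 bb → 3 B_ : 1 bb (out of 4)
Genotype classes (out of 4 × 4 = 16): A_B_ = 3×3 = 9; A_bb = 3×1 = 3; aaB_ = 1×3 = 3; aabb = 1×1 = 1
Apply the phenotype rules: A_B_ (9) + A_bb (3) + aaB_ (3) → colored; aabb (1) → white
Phenotype counts (out of 16): 15 colored, 1 white
colored: 15 out of 16 → fraction 15/16
Expected count = 15/16 × 80 = 75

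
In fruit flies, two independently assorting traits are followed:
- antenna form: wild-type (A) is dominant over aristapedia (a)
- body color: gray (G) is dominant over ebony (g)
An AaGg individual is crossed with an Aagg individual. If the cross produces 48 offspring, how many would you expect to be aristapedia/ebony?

Dihybrid cross AaGg × Aagg — consider each gene separately:
antenna form: Aa × Aa → 1 AA, 2 Aa, 1 aa → 3 A_ : 1 aa (out of 4)
body color: Gg × gg → 2 Gg, 2 gg → 2 G_ : 2 gg (out of 4)
Combine (counts out of 4 × 4 = 16): wild-type/gray (A_G_) = 3×2 = 6; wild-type/ebony (A_gg) = 3×2 = 6; aristapedia/gray (aaG_) = 1×2 = 2; aristapedia/ebony (aagg) = 1×2 = 2
Phenotype counts (out of 16): 6 wild-type/gray, 6 wild-type/ebony, 2 aristapedia/gray, 2 aristapedia/ebony
aristapedia/ebony: 2 out of 16 → fraction 1/8
Expected count = 1/8 × 48 = 6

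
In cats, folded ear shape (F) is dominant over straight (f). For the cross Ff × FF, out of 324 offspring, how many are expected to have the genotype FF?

Punnett square for Ff × FF:
Offspring genotypes: 2 FF, 2 Ff
Total offspring: 4
Count with target: 2
Probability: 2/4 = 1/2
Expected count = 1/2 × 324 = 162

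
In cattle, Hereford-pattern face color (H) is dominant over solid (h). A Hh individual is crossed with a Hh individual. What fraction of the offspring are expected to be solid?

Punnett square for Hh × Hh:
Offspring genotypes: 1 HH, 2 Hh, 1 hh
Hereford-pattern: 3, solid: 1
solid: 1 out of 4
Probability: 1/4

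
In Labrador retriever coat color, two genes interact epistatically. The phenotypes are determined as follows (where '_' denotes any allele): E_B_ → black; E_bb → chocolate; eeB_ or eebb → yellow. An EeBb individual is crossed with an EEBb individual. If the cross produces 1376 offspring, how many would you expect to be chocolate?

Cross: EeBb × EEBb — consider each gene separately:
E gene: Ee × EE → 2 EE, 2 Ee → 4 E_ (out of 4)
B gene: Bb × Bb → 1 BB, 2 Bb, 1 bb → 3 B_ : 1 bb (out of 4)
Genotype classes (out of 4 × 4 = 16): E_B_ = 4×3 = 12; E_bb = 4×1 = 4
Apply the phenotype rules: E_B_ (12) → black; E_bb (4) → chocolate
Phenotype counts (out of 16): 12 black, 4 chocolate
chocolate: 4 out of 16 → fraction 1/4
Expected count = 1/4 × 1376 = 344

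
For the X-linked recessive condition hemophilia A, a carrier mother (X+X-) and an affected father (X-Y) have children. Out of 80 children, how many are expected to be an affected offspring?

Cross: X+X- × X-Y
Offspring: 1 X+X-, 1 X+Y, 1 X-X-, 1 X-Y
Probability of an affected offspring: 2/4 = 1/2
Expected count = 1/2 × 80 = 40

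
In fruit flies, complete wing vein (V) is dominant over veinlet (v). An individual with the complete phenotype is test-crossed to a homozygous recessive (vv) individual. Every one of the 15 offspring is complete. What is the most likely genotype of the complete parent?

Test cross: ? × vv
All offspring are complete.
If the unknown parent were heterozygous (Vv), about half of 15 offspring would be veinlet; none are. The unknown parent is most likely homozygous dominant (VV).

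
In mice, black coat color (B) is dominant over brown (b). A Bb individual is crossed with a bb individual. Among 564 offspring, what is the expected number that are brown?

Punnett square for Bb × bb:
Offspring genotypes: 2 Bb, 2 bb
black: 2, brown: 2
brown: 2 out of 4 → fraction 1/2
Expected count = 1/2 × 564 = 282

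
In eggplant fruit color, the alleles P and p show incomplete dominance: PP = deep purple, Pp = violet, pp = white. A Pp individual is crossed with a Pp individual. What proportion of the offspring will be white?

Punnett square for Pp × Pp:
Offspring genotypes: 1 PP, 2 Pp, 1 pp
Phenotype counts: 1 deep purple, 2 violet, 1 white
white: 1 out of 4
Probability: 1/4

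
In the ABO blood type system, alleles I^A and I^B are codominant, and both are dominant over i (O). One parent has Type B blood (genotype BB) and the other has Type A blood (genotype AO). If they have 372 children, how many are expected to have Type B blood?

Cross: BB × AO
Possible offspring genotypes: 2 AB, 2 BO
Blood type counts: 2 Type AB, 2 Type B
Probability of Type B: 2/4 = 1/2
Expected count = 1/2 × 372 = 186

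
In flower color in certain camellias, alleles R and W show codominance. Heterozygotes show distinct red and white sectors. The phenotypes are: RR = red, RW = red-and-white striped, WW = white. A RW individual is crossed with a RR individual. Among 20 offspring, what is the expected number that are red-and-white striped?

Punnett square for RW × RR:
Offspring genotypes: 2 RR, 2 RW
Phenotype counts: 2 red, 2 red-and-white striped
red-and-white striped: 2 out of 4 → fraction 1/2
Expected count = 1/2 × 20 = 10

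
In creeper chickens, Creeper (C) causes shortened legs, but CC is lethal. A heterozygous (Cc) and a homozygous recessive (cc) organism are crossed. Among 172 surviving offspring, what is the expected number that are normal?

Cross: Cc × cc
Punnett square offspring (before lethality): 2 Cc, 2 cc
No CC offspring are produced in this cross.
normal: 2 out of 4 → fraction 1/2
Expected count = 1/2 × 172 = 86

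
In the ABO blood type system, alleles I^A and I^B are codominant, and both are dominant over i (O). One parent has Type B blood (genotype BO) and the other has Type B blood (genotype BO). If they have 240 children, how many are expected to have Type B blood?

Cross: BO × BO
Possible offspring genotypes: 1 BB, 2 BO, 1 OO
Blood type counts: 3 Type B, 1 Type O
Probability of Type B: 3/4
Expected count = 3/4 × 240 = 180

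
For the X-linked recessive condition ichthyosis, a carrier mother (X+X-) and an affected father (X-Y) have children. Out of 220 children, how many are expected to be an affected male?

Cross: X+X- × X-Y
Offspring: 1 X+X-, 1 X+Y, 1 X-X-, 1 X-Y
Probability of an affected male: 1/4
Expected count = 1/4 × 220 = 55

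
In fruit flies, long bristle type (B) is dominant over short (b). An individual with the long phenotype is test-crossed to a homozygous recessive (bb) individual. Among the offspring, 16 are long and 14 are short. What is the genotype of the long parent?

Test cross: ? × bb
Offspring: 16 long, 14 short — approximately 1:1.
A 1:1 ratio in a test cross indicates the unknown parent is heterozygous (Bb).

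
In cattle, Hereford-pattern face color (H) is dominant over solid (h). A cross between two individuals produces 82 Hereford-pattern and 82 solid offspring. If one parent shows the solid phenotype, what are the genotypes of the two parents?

Observed offspring: 82 Hereford-pattern, 82 solid
The observed ratio simplifies to 1:1. One parent shows solid, so its genotype must be hh. A 1:1 offspring split requires the other parent to be heterozygous (Hh).
Parent genotypes: hh × Hh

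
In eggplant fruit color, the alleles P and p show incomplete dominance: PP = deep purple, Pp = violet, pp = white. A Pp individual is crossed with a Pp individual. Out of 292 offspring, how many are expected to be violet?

Punnett square for Pp × Pp:
Offspring genotypes: 1 PP, 2 Pp, 1 pp
Phenotype counts: 1 deep purple, 2 violet, 1 white
violet: 2 out of 4 → fraction 1/2
Expected count = 1/2 × 292 = 146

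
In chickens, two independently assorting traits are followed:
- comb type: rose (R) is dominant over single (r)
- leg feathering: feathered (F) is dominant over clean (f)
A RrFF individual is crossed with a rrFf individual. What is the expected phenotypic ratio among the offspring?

Dihybrid cross RrFF × rrFf — consider each gene separately:
comb type: Rr × rr → 2 Rr, 2 rr → 2 R_ : 2 rr (out of 4)
leg feathering: FF × Ff → 2 FF, 2 Ff → 4 F_ (out of 4)
Combine (counts out of 4 × 4 = 16): rose/feathered (R_F_) = 2×4 = 8; single/feathered (rrF_) = 2×4 = 8
Phenotype counts (out of 16): 8 rose/feathered, 8 single/feathered
Ratio: 1 rose/feathered : 1 single/feathered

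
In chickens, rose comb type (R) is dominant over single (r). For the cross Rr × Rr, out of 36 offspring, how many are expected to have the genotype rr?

Punnett square for Rr × Rr:
Offspring genotypes: 1 RR, 2 Rr, 1 rr
Total offspring: 4
Count with target: 1
Probability: 1/4
Expected count = 1/4 × 36 = 9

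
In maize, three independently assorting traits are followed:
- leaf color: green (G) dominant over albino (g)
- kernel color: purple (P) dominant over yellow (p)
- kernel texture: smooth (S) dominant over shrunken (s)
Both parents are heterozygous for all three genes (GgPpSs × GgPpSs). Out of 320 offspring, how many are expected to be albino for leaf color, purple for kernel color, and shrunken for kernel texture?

Trihybrid cross: GgPpSs × GgPpSs
Each trait segregates independently with a 3:1 phenotypic ratio, so each gene contributes 3/4 (dominant) or 1/4 (recessive).
Target: albino (leaf color), purple (kernel color), shrunken (kernel texture)
Probability = product of independent per-trait probabilities
= 1/4 × 3/4 × 1/4 = 3/64
Expected count = 3/64 × 320 = 15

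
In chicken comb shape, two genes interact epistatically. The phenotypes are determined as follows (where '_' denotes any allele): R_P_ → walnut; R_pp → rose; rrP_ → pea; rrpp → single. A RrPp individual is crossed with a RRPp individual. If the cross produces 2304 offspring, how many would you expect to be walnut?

Cross: RrPp × RRPp — consider each gene separately:
R gene: Rr × RR → 2 RR, 2 Rr → 4 R_ (out of 4)
P gene: Pp × Pp → 1 PP, 2 Pp, 1 pp → 3 P_ : 1 pp (out of 4)
Genotype classes (out of 4 × 4 = 16): R_P_ = 4×3 = 12; R_pp = 4×1 = 4
Apply the phenotype rules: R_P_ (12) → walnut; R_pp (4) → rose
Phenotype counts (out of 16): 12 walnut, 4 rose
walnut: 12 out of 16 → fraction 3/4
Expected count = 3/4 × 2304 = 1728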